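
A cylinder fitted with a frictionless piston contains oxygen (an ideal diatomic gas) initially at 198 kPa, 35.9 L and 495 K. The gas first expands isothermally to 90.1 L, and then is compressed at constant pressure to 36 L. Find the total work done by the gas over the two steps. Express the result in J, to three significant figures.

W_total ≈ 2270 J

Step 1 (isothermal): W = P₁V₁ ln(V₂/V₁) = (7108) ln(90.1/35.9) = 6541 J.
After step 1: P = 78.89 kPa, V = 90.1 L, T = 495 K.
Step 2 (isobaric): W = PΔV = (78.89 kPa)(36 − 90.1 L) = -4268 J.
W_total = 6541 − 4268 = 2273 J.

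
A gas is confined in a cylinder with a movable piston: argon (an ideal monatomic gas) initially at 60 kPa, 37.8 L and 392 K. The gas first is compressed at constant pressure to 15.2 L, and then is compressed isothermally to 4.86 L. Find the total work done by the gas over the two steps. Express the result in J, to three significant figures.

W_total ≈ -2400 J

Step 1 (isobaric): W = PΔV = (60 kPa)(15.2 − 37.8 L) = -1356 J.
After step 1: P = 60 kPa, V = 15.2 L, T = 157.6 K.
Step 2 (isothermal): W = P₁V₁ ln(V₂/V₁) = (912) ln(4.86/15.2) = -1040 J.
W_total = -1356 − 1040 = -2396 J.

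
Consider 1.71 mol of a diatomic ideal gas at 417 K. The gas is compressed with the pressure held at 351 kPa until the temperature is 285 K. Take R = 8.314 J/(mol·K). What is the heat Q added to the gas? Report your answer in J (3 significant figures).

Q ≈ -6570 J

Isobaric: W = nRΔT = (1.71)(8.314)(-132) = -1877 J.
ΔU = nCᵥΔT with Cᵥ = 5R/2: ΔU = (1.71)(20.79)(-132) = -4692 J.
Q = ΔU + W = -4692 − 1877 = -6568 J.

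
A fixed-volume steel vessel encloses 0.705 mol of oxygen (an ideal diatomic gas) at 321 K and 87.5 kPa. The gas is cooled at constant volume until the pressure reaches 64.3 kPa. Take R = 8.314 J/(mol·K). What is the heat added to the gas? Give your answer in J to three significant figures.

Q ≈ -1250 J

Constant volume ⇒ W = 0, so Q = ΔU = nCᵥΔT with Cᵥ = 5R/2 = 20.79 J/(mol·K).
At constant V, T₂/T₁ = P₂/P₁ ⇒ ΔT = T₁(P₂/P₁ − 1) = 321·(64.3/87.5 − 1) = -85.11 K.
ΔU = (0.705)(20.79)(-85.11) = -1247 J.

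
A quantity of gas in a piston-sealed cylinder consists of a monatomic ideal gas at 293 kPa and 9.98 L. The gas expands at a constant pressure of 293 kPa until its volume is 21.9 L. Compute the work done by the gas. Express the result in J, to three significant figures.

Isobaric: W = P ΔV.
W = (293 kPa)(21.9 − 9.98 L) = (293)(11.92) = 3493 J.

W ≈ 3490 J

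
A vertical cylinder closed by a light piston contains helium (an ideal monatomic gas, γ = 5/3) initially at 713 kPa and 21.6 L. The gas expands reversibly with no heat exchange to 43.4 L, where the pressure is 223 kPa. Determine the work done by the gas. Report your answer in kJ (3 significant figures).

Adiabatic: W = (P₁V₁ − P₂V₂)/(γ − 1) with γ = 5/3.
P₁V₁ = 15401 J, P₂V₂ = 9678 J.
W = (15401 − 9678) / 0.6667 = 8584 J.

W ≈ 8.58 kJ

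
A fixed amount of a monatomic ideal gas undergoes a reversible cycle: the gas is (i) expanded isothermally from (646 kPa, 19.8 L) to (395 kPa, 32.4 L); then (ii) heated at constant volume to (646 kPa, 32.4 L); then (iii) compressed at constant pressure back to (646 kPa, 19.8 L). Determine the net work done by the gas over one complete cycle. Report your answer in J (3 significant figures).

Leg (i): W = PᵢVᵢ ln(V_f/Vᵢ) = (12791) ln(32.4/19.8) = 6299 J.
Leg (ii): W = 0.
Leg (iii): W = PΔV = (646)(19.8 − 32.4) = -8140 J.
W_net = 6299 − 8140 = -1840 J.

W_net ≈ -1840 J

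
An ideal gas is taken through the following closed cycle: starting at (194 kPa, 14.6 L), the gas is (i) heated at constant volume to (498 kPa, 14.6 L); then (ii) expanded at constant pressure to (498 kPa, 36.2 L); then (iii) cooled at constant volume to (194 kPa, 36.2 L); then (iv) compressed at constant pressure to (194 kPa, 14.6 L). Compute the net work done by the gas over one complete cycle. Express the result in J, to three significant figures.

Constant-volume legs do no work.
W(ii) = (498)(36.2 − 14.6) = 10757 J; W(iv) = (194)(14.6 − 36.2) = -4190 J.
W_net = 10757 − 4190 = 6566 J (the clockwise enclosed area).

W_net ≈ 6570 J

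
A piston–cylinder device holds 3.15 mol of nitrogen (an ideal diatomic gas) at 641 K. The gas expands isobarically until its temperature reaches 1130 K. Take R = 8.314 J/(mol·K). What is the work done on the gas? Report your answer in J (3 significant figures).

Isobaric: W = P ΔV = nR ΔT.
W = (3.15)(8.314)(1130 − 641) = 12806 J.
Work on gas = −W_by = -12806 J.

W ≈ -12800 J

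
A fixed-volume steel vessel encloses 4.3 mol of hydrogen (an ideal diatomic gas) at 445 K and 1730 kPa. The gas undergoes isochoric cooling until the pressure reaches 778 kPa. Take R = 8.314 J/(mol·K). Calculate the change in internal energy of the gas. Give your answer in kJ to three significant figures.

ΔU ≈ -21.9 kJ

Constant volume ⇒ W = 0, so Q = ΔU = nCᵥΔT with Cᵥ = 5R/2 = 20.79 J/(mol·K).
At constant V, T₂/T₁ = P₂/P₁ ⇒ ΔT = T₁(P₂/P₁ − 1) = 445·(778/1730 − 1) = -244.9 K.
ΔU = (4.3)(20.79)(-244.9) = -21886 J.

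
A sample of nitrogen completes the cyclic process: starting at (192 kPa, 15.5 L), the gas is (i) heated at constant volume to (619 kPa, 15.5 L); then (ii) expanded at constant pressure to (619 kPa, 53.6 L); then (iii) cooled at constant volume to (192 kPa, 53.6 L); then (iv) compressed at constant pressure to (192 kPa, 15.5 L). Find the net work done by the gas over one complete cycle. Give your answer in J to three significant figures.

Constant-volume legs do no work.
W(ii) = (619)(53.6 − 15.5) = 23584 J; W(iv) = (192)(15.5 − 53.6) = -7315 J.
W_net = 23584 − 7315 = 16269 J (the clockwise enclosed area).

W_net ≈ 16300 J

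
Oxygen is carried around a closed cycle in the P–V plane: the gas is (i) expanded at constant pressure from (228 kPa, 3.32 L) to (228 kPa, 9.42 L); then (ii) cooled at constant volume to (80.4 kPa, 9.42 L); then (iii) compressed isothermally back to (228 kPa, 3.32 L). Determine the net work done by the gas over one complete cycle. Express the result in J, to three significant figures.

Leg (i): W = PΔV = (228)(9.42 − 3.32) = 1391 J.
Leg (ii): W = 0.
Leg (iii): W = PᵢVᵢ ln(V_f/Vᵢ) = (757.4) ln(3.32/9.42) = -789.8 J.
W_net = 1391 − 789.8 = 601 J.

W_net ≈ 601 J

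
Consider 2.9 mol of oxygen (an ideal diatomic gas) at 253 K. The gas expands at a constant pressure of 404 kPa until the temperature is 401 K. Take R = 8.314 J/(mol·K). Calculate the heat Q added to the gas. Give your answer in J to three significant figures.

Q ≈ 12500 J

Isobaric: W = nRΔT = (2.9)(8.314)(148) = 3568 J.
ΔU = nCᵥΔT with Cᵥ = 5R/2: ΔU = (2.9)(20.79)(148) = 8921 J.
Q = ΔU + W = 8921 + 3568 = 12489 J.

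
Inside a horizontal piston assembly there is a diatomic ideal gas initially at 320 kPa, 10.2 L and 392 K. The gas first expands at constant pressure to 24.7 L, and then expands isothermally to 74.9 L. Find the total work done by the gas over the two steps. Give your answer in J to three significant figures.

W_total ≈ 13400 J

Step 1 (isobaric): W = PΔV = (320 kPa)(24.7 − 10.2 L) = 4640 J.
After step 1: P = 320 kPa, V = 24.7 L, T = 949.3 K.
Step 2 (isothermal): W = P₁V₁ ln(V₂/V₁) = (7904) ln(74.9/24.7) = 8768 J.
W_total = 4640 + 8768 = 13408 J.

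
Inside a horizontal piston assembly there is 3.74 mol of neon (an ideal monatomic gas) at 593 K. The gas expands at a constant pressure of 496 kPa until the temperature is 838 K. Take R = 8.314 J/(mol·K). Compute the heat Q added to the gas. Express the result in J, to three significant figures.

Q ≈ 19000 J

Isobaric: W = nRΔT = (3.74)(8.314)(245) = 7618 J.
ΔU = nCᵥΔT with Cᵥ = 3R/2: ΔU = (3.74)(12.47)(245) = 11427 J.
Q = ΔU + W = 11427 + 7618 = 19045 J.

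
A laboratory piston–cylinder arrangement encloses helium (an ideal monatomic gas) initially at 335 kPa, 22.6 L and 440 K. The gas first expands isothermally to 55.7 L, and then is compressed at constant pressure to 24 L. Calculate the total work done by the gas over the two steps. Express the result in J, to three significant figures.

W_total ≈ 2520 J

Step 1 (isothermal): W = P₁V₁ ln(V₂/V₁) = (7571) ln(55.7/22.6) = 6829 J.
After step 1: P = 135.9 kPa, V = 55.7 L, T = 440 K.
Step 2 (isobaric): W = PΔV = (135.9 kPa)(24 − 55.7 L) = -4309 J.
W_total = 6829 − 4309 = 2520 J.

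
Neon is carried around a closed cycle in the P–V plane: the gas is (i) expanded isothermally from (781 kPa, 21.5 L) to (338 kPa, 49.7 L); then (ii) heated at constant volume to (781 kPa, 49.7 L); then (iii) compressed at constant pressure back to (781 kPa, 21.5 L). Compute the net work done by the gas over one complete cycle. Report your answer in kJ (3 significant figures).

Leg (i): W = PᵢVᵢ ln(V_f/Vᵢ) = (16792) ln(49.7/21.5) = 14070 J.
Leg (ii): W = 0.
Leg (iii): W = PΔV = (781)(21.5 − 49.7) = -22024 J.
W_net = 14070 − 22024 = -7954 J.

W_net ≈ -7.95 kJ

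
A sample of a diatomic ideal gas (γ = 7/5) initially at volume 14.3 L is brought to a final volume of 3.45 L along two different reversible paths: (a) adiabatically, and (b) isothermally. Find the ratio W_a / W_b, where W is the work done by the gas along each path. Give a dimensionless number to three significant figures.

W_a / W_b ≈ 1.35

Path (a) adiabatic: W = P₁V₁(1 − (V₁/V₂)^(γ−1))/(γ−1) → W_a/(P₁V₁) = -1.915.
Path (b) isothermal: W = P₁V₁ ln(V₂/V₁) → W_b/(P₁V₁) = -1.422.
W_a / W_b = -1.915 / -1.422 = 1.347.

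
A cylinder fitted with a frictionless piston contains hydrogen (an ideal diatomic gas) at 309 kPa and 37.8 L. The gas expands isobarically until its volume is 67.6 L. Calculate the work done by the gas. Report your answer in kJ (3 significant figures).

Isobaric: W = P ΔV.
W = (309 kPa)(67.6 − 37.8 L) = (309)(29.8) = 9208 J.

W ≈ 9.21 kJ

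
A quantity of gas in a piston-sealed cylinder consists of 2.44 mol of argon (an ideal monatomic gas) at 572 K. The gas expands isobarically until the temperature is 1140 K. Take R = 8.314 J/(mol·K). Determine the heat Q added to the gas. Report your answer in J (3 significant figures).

Q ≈ 28800 J

Isobaric: W = nRΔT = (2.44)(8.314)(568) = 11523 J.
ΔU = nCᵥΔT with Cᵥ = 3R/2: ΔU = (2.44)(12.47)(568) = 17284 J.
Q = ΔU + W = 17284 + 11523 = 28806 J.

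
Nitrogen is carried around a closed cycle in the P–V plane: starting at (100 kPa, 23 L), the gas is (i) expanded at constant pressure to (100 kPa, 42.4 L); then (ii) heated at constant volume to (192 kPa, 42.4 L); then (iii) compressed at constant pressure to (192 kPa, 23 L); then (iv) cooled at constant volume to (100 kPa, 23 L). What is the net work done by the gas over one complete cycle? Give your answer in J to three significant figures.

Constant-volume legs do no work.
W(i) = (100)(42.4 − 23) = 1940 J; W(iii) = (192)(23 − 42.4) = -3725 J.
W_net = 1940 − 3725 = -1785 J (the counter-clockwise enclosed area).

W_net ≈ -1780 J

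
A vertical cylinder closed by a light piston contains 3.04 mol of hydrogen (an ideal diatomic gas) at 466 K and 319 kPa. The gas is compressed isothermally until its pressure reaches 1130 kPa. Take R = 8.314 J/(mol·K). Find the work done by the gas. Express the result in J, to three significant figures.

W ≈ -14900 J

Isothermal process: W = nRT ln(V₂/V₁) = nRT ln(P₁/P₂).
W = (3.04)(8.314)(466) × ln(319/1130)
  = 11778 × ln(0.2823) = 11778 × -1.265
W_by_gas = -14897 J.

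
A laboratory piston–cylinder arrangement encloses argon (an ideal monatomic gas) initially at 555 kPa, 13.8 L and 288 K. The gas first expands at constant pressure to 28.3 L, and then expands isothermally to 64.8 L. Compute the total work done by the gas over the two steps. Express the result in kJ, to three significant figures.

W_total ≈ 21.1 kJ

Step 1 (isobaric): W = PΔV = (555 kPa)(28.3 − 13.8 L) = 8048 J.
After step 1: P = 555 kPa, V = 28.3 L, T = 590.6 K.
Step 2 (isothermal): W = P₁V₁ ln(V₂/V₁) = (15706) ln(64.8/28.3) = 13012 J.
W_total = 8048 + 13012 = 21059 J.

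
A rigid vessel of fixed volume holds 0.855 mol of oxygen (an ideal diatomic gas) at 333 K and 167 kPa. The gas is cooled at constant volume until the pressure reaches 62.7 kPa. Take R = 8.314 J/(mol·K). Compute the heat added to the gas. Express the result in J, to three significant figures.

Constant volume ⇒ W = 0, so Q = ΔU = nCᵥΔT with Cᵥ = 5R/2 = 20.79 J/(mol·K).
At constant V, T₂/T₁ = P₂/P₁ ⇒ ΔT = T₁(P₂/P₁ − 1) = 333·(62.7/167 − 1) = -208 K.
ΔU = (0.855)(20.79)(-208) = -3696 J.

Q ≈ -3700 J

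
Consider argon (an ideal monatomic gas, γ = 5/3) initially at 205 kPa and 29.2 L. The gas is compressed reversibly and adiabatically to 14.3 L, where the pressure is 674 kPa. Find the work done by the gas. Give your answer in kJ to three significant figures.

Adiabatic: W = (P₁V₁ − P₂V₂)/(γ − 1) with γ = 5/3.
P₁V₁ = 5986 J, P₂V₂ = 9638 J.
W = (5986 − 9638) / 0.6667 = -5478 J.

W ≈ -5.48 kJ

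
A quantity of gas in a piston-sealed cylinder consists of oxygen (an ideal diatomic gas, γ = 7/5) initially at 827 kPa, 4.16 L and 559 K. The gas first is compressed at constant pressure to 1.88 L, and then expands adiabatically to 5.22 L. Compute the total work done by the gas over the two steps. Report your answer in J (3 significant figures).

W_total ≈ -582 J

Step 1 (isobaric): W = PΔV = (827 kPa)(1.88 − 4.16 L) = -1886 J.
After step 1: P = 827 kPa, V = 1.88 L, T = 252.6 K.
Step 2 (adiabatic): W = (P₁V₁ − P₂V₂)/(γ−1) = (1555 − 1033)/0.4 = 1303 J.
W_total = -1886 + 1303 = -582.1 J.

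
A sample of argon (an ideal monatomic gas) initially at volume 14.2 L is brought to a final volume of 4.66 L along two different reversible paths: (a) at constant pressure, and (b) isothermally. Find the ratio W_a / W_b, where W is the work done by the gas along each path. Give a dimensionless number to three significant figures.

W_a / W_b ≈ 0.603

Path (a) isobaric: W = P₁(V₂ − V₁) → W_a/(P₁V₁) = -0.6718.
Path (b) isothermal: W = P₁V₁ ln(V₂/V₁) → W_b/(P₁V₁) = -1.114.
W_a / W_b = -0.6718 / -1.114 = 0.603.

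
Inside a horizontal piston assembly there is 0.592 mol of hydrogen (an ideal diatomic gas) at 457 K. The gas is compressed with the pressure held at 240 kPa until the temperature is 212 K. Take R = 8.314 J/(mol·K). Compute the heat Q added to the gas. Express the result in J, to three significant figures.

Isobaric: W = nRΔT = (0.592)(8.314)(-245) = -1206 J.
ΔU = nCᵥΔT with Cᵥ = 5R/2: ΔU = (0.592)(20.79)(-245) = -3015 J.
Q = ΔU + W = -3015 − 1206 = -4221 J.

Q ≈ -4220 J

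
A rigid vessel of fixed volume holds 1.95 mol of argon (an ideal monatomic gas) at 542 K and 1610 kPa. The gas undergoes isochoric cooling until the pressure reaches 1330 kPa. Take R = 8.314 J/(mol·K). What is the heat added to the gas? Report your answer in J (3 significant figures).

Constant volume ⇒ W = 0, so Q = ΔU = nCᵥΔT with Cᵥ = 3R/2 = 12.47 J/(mol·K).
At constant V, T₂/T₁ = P₂/P₁ ⇒ ΔT = T₁(P₂/P₁ − 1) = 542·(1330/1610 − 1) = -94.26 K.
ΔU = (1.95)(12.47)(-94.26) = -2292 J.

Q ≈ -2290 J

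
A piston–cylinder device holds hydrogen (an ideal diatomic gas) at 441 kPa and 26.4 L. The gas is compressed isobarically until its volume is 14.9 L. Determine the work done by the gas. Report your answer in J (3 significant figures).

Isobaric: W = P ΔV.
W = (441 kPa)(14.9 − 26.4 L) = (441)(-11.5) = -5071 J.

W ≈ -5070 J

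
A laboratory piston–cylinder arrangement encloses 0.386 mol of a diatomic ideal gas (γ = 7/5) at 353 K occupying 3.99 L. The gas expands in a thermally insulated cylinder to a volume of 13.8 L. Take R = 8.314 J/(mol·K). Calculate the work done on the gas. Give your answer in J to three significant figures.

Adiabatic: TV^(γ−1) = const with γ = 7/5.
T₂ = T₁ (V₁/V₂)^(γ−1) = 353 × (3.99/13.8)^0.4 = 353 × 0.6087 = 214.9 K.
W_by = nCᵥ(T₁ − T₂) = (0.386)(20.79)(353 − 214.9) = 1108 J.
Work on gas = −W_by = -1108 J.

W ≈ -1110 J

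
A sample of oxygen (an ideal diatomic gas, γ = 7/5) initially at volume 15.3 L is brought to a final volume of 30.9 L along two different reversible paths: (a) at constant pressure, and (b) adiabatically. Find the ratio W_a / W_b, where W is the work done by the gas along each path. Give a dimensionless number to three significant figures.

Path (a) isobaric: W = P₁(V₂ − V₁) → W_a/(P₁V₁) = 1.02.
Path (b) adiabatic: W = P₁V₁(1 − (V₁/V₂)^(γ−1))/(γ−1) → W_b/(P₁V₁) = 0.6127.
W_a / W_b = 1.02 / 0.6127 = 1.664.

W_a / W_b ≈ 1.66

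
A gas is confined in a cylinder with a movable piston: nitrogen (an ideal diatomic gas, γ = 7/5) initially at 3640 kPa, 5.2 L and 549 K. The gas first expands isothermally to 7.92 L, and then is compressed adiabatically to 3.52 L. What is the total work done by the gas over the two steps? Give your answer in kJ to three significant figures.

W_total ≈ -10.2 kJ

Step 1 (isothermal): W = P₁V₁ ln(V₂/V₁) = (18928) ln(7.92/5.2) = 7964 J.
After step 1: P = 2390 kPa, V = 7.92 L, T = 549 K.
Step 2 (adiabatic): W = (P₁V₁ − P₂V₂)/(γ−1) = (18928 − 26180)/0.4 = -18131 J.
W_total = 7964 − 18131 = -10168 J.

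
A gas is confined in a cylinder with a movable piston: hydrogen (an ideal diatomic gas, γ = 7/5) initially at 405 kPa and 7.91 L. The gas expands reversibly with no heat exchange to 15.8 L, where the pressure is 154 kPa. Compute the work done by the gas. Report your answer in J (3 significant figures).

Adiabatic: W = (P₁V₁ − P₂V₂)/(γ − 1) with γ = 7/5.
P₁V₁ = 3204 J, P₂V₂ = 2433 J.
W = (3204 − 2433) / 0.4 = 1926 J.

W ≈ 1930 J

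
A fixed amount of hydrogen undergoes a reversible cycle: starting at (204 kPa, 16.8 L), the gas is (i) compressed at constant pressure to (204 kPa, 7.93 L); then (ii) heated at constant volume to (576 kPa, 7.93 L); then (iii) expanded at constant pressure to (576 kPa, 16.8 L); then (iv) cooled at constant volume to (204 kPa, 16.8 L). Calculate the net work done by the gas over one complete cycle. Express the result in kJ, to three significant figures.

W_net ≈ 3.30 kJ

Constant-volume legs do no work.
W(i) = (204)(7.93 − 16.8) = -1809 J; W(iii) = (576)(16.8 − 7.93) = 5109 J.
W_net = -1809 + 5109 = 3300 J (the clockwise enclosed area).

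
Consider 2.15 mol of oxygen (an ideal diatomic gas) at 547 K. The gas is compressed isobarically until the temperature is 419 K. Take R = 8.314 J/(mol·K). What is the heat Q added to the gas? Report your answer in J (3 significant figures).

Q ≈ -8010 J

Isobaric: W = nRΔT = (2.15)(8.314)(-128) = -2288 J.
ΔU = nCᵥΔT with Cᵥ = 5R/2: ΔU = (2.15)(20.79)(-128) = -5720 J.
Q = ΔU + W = -5720 − 2288 = -8008 J.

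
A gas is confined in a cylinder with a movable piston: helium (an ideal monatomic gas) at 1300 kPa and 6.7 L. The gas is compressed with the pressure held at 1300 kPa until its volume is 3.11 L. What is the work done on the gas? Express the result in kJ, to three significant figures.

W ≈ 4.67 kJ

Isobaric: W = P ΔV.
W = (1300 kPa)(3.11 − 6.7 L) = (1300)(-3.59) = -4667 J.
Work on gas = −W_by = 4667 J.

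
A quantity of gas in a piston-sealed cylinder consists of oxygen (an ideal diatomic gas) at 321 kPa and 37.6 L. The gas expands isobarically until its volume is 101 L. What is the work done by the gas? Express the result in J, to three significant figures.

Isobaric: W = P ΔV.
W = (321 kPa)(101 − 37.6 L) = (321)(63.4) = 20351 J.

W ≈ 20400 J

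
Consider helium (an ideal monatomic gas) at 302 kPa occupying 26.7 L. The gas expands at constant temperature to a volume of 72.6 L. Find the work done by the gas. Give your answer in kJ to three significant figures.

W ≈ 8.07 kJ

Isothermal: W = nRT ln(V₂/V₁) = P₁V₁ ln(V₂/V₁).
P₁V₁ = (302 kPa)(26.7 L) = 8063 J.
W = 8063 × ln(72.6/26.7) = 8063 × 1
W_by_gas = 8066 J.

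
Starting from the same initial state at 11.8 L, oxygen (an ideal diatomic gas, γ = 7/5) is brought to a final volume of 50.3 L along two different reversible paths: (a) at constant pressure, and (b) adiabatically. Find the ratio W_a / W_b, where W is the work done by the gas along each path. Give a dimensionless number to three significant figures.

Path (a) isobaric: W = P₁(V₂ − V₁) → W_a/(P₁V₁) = 3.263.
Path (b) adiabatic: W = P₁V₁(1 − (V₁/V₂)^(γ−1))/(γ−1) → W_b/(P₁V₁) = 1.1.
W_a / W_b = 3.263 / 1.1 = 2.966.

W_a / W_b ≈ 2.97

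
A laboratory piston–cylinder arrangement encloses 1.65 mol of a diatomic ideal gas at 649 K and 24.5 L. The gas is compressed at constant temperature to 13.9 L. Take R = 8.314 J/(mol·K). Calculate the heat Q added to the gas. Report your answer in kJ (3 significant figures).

Isothermal ⇒ ΔU = 0, so Q = W = nRT ln(V₂/V₁).
Q = (1.65)(8.314)(649) ln(13.9/24.5) = 8903 × -0.5668 = -5046 J.

Q ≈ -5.05 kJ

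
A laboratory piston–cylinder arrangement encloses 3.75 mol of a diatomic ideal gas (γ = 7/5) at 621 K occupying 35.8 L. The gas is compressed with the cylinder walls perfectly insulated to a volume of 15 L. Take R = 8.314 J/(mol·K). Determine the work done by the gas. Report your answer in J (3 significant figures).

Adiabatic: TV^(γ−1) = const with γ = 7/5.
T₂ = T₁ (V₁/V₂)^(γ−1) = 621 × (35.8/15)^0.4 = 621 × 1.416 = 879.4 K.
W_by = nCᵥ(T₁ − T₂) = (3.75)(20.79)(621 − 879.4) = -20144 J.

W ≈ -20100 J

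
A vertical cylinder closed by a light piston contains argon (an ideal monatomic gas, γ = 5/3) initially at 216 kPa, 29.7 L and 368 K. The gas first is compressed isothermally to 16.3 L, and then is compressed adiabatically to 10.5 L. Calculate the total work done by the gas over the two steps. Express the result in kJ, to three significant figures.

Step 1 (isothermal): W = P₁V₁ ln(V₂/V₁) = (6415) ln(16.3/29.7) = -3849 J.
After step 1: P = 393.6 kPa, V = 16.3 L, T = 368 K.
Step 2 (adiabatic): W = (P₁V₁ − P₂V₂)/(γ−1) = (6415 − 8601)/0.667 = -3279 J.
W_total = -3849 − 3279 = -7128 J.

W_total ≈ -7.13 kJ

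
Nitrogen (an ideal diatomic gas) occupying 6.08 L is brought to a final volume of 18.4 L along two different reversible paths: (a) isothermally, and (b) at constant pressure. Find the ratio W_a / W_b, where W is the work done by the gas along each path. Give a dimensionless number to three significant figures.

W_a / W_b ≈ 0.546

Path (a) isothermal: W = P₁V₁ ln(V₂/V₁) → W_a/(P₁V₁) = 1.107.
Path (b) isobaric: W = P₁(V₂ − V₁) → W_b/(P₁V₁) = 2.026.
W_a / W_b = 1.107 / 2.026 = 0.5465.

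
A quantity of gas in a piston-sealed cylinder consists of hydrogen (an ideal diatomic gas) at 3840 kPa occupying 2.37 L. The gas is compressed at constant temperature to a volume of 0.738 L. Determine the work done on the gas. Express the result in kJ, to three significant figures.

Isothermal: W = nRT ln(V₂/V₁) = P₁V₁ ln(V₂/V₁).
P₁V₁ = (3840 kPa)(2.37 L) = 9101 J.
W = 9101 × ln(0.738/2.37) = 9101 × -1.167
W_by_gas = -10618 J; work on gas = −W_by = 10618 J.

W ≈ 10.6 kJ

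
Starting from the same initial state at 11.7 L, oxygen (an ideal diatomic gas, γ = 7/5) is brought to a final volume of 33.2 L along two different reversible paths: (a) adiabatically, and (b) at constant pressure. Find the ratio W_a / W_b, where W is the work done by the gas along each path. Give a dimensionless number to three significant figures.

W_a / W_b ≈ 0.464

Path (a) adiabatic: W = P₁V₁(1 − (V₁/V₂)^(γ−1))/(γ−1) → W_a/(P₁V₁) = 0.8528.
Path (b) isobaric: W = P₁(V₂ − V₁) → W_b/(P₁V₁) = 1.838.
W_a / W_b = 0.8528 / 1.838 = 0.4641.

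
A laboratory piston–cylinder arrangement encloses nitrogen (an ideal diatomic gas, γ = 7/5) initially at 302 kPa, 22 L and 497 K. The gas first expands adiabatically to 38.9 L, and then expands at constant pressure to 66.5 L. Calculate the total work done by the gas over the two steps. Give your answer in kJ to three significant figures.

Step 1 (adiabatic): W = (P₁V₁ − P₂V₂)/(γ−1) = (6644 − 5290)/0.4 = 3386 J.
After step 1: P = 136 kPa, V = 38.9 L, T = 395.7 K.
Step 2 (isobaric): W = PΔV = (136 kPa)(66.5 − 38.9 L) = 3753 J.
W_total = 3386 + 3753 = 7139 J.

W_total ≈ 7.14 kJ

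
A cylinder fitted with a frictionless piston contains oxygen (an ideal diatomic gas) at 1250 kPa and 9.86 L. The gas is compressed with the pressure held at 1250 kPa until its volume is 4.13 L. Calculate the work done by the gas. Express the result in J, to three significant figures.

Isobaric: W = P ΔV.
W = (1250 kPa)(4.13 − 9.86 L) = (1250)(-5.73) = -7162 J.

W ≈ -7160 J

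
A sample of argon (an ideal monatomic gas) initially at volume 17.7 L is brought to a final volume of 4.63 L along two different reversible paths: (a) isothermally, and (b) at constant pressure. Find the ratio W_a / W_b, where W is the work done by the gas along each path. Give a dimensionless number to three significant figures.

W_a / W_b ≈ 1.82

Path (a) isothermal: W = P₁V₁ ln(V₂/V₁) → W_a/(P₁V₁) = -1.341.
Path (b) isobaric: W = P₁(V₂ − V₁) → W_b/(P₁V₁) = -0.7384.
W_a / W_b = -1.341 / -0.7384 = 1.816.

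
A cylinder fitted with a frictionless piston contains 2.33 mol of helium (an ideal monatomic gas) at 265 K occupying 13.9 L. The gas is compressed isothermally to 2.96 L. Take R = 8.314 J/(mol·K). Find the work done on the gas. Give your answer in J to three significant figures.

Isothermal: W = nRT ln(V₂/V₁).
W = (2.33)(8.314)(265) × ln(2.96/13.9)
  = 5133 × -1.547
W_by_gas = -7940 J; work on gas = −W_by = 7940 J.

W ≈ 7940 J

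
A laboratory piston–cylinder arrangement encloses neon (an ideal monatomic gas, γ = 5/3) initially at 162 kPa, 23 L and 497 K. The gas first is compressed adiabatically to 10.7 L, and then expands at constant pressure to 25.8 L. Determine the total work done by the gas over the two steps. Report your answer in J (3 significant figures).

W_total ≈ 5040 J

Step 1 (adiabatic): W = (P₁V₁ − P₂V₂)/(γ−1) = (3726 − 6206)/0.667 = -3720 J.
After step 1: P = 580 kPa, V = 10.7 L, T = 827.8 K.
Step 2 (isobaric): W = PΔV = (580 kPa)(25.8 − 10.7 L) = 8758 J.
W_total = -3720 + 8758 = 5038 J.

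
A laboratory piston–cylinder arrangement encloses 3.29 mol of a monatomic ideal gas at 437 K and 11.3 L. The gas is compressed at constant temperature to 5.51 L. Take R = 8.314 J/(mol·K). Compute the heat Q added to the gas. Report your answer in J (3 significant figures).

Isothermal ⇒ ΔU = 0, so Q = W = nRT ln(V₂/V₁).
Q = (3.29)(8.314)(437) ln(5.51/11.3) = 11953 × -0.7182 = -8585 J.

Q ≈ -8590 J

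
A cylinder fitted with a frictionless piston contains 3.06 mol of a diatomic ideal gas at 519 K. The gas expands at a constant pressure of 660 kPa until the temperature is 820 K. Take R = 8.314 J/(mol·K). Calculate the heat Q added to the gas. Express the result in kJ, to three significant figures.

Isobaric: W = nRΔT = (3.06)(8.314)(301) = 7658 J.
ΔU = nCᵥΔT with Cᵥ = 5R/2: ΔU = (3.06)(20.79)(301) = 19144 J.
Q = ΔU + W = 19144 + 7658 = 26802 J.

Q ≈ 26.8 kJ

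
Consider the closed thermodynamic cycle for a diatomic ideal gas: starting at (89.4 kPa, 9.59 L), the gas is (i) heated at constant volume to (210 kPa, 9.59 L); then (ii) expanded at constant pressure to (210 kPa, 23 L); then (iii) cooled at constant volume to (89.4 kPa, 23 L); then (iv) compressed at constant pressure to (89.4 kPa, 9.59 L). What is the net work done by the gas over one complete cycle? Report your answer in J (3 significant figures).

Constant-volume legs do no work.
W(ii) = (210)(23 − 9.59) = 2816 J; W(iv) = (89.4)(9.59 − 23) = -1199 J.
W_net = 2816 − 1199 = 1617 J (the clockwise enclosed area).

W_net ≈ 1620 J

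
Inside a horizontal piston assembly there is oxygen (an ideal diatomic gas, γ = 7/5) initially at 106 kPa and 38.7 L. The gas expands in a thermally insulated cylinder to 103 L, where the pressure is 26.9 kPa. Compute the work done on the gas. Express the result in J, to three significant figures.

W ≈ -3330 J

Adiabatic: W = (P₁V₁ − P₂V₂)/(γ − 1) with γ = 7/5.
P₁V₁ = 4102 J, P₂V₂ = 2771 J.
W = (4102 − 2771) / 0.4 = 3329 J.
Work on gas = −W_by = -3329 J.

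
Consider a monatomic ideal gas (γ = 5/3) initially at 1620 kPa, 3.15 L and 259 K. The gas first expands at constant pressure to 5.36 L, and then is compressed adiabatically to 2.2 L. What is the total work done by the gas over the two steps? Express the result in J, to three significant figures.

W_total ≈ -6980 J

Step 1 (isobaric): W = PΔV = (1620 kPa)(5.36 − 3.15 L) = 3580 J.
After step 1: P = 1620 kPa, V = 5.36 L, T = 440.7 K.
Step 2 (adiabatic): W = (P₁V₁ − P₂V₂)/(γ−1) = (8683 − 15722)/0.667 = -10558 J.
W_total = 3580 − 10558 = -6978 J.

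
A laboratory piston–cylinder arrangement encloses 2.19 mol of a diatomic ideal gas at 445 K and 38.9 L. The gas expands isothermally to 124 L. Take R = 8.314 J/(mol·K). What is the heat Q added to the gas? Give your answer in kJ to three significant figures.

Isothermal ⇒ ΔU = 0, so Q = W = nRT ln(V₂/V₁).
Q = (2.19)(8.314)(445) ln(124/38.9) = 8102 × 1.159 = 9393 J.

Q ≈ 9.39 kJ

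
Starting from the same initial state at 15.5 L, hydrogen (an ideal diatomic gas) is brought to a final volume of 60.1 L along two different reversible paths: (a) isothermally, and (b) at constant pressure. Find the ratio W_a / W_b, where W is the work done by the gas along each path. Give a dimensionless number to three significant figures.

W_a / W_b ≈ 0.471

Path (a) isothermal: W = P₁V₁ ln(V₂/V₁) → W_a/(P₁V₁) = 1.355.
Path (b) isobaric: W = P₁(V₂ − V₁) → W_b/(P₁V₁) = 2.877.
W_a / W_b = 1.355 / 2.877 = 0.471.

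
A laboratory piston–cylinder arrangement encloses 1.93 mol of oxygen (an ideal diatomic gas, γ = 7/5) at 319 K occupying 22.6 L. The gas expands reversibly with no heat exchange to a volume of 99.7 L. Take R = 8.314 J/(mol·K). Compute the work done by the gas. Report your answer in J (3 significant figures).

W ≈ 5730 J

Adiabatic: TV^(γ−1) = const with γ = 7/5.
T₂ = T₁ (V₁/V₂)^(γ−1) = 319 × (22.6/99.7)^0.4 = 319 × 0.5523 = 176.2 K.
W_by = nCᵥ(T₁ − T₂) = (1.93)(20.79)(319 − 176.2) = 5729 J.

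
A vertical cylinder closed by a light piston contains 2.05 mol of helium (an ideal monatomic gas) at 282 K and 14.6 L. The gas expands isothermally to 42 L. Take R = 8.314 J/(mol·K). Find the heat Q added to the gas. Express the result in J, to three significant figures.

Q ≈ 5080 J

Isothermal ⇒ ΔU = 0, so Q = W = nRT ln(V₂/V₁).
Q = (2.05)(8.314)(282) ln(42/14.6) = 4806 × 1.057 = 5079 J.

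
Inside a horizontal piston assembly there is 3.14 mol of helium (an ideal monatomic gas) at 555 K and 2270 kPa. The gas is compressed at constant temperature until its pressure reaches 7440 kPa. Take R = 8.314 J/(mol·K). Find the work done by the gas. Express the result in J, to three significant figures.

W ≈ -17200 J

Isothermal process: W = nRT ln(V₂/V₁) = nRT ln(P₁/P₂).
W = (3.14)(8.314)(555) × ln(2270/7440)
  = 14489 × ln(0.3051) = 14489 × -1.187
W_by_gas = -17200 J.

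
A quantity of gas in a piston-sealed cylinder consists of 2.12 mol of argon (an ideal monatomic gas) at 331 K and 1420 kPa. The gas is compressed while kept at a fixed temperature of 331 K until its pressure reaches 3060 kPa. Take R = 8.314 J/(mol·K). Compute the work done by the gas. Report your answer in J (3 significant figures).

W ≈ -4480 J

Isothermal process: W = nRT ln(V₂/V₁) = nRT ln(P₁/P₂).
W = (2.12)(8.314)(331) × ln(1420/3060)
  = 5834 × ln(0.4641) = 5834 × -0.7678
W_by_gas = -4479 J.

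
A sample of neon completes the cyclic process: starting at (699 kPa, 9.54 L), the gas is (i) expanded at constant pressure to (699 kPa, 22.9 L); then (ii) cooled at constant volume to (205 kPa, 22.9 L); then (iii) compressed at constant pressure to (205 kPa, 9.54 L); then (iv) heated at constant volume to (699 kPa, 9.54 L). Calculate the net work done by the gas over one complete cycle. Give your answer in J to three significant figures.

Constant-volume legs do no work.
W(i) = (699)(22.9 − 9.54) = 9339 J; W(iii) = (205)(9.54 − 22.9) = -2739 J.
W_net = 9339 − 2739 = 6600 J (the clockwise enclosed area).

W_net ≈ 6600 J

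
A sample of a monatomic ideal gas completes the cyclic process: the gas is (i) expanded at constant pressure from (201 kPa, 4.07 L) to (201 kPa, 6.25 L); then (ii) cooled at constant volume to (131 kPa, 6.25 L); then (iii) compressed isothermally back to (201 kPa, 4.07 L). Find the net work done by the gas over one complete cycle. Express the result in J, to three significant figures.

Leg (i): W = PΔV = (201)(6.25 − 4.07) = 438.2 J.
Leg (ii): W = 0.
Leg (iii): W = PᵢVᵢ ln(V_f/Vᵢ) = (818.8) ln(4.07/6.25) = -351.2 J.
W_net = 438.2 − 351.2 = 86.99 J.

W_net ≈ 87.0 J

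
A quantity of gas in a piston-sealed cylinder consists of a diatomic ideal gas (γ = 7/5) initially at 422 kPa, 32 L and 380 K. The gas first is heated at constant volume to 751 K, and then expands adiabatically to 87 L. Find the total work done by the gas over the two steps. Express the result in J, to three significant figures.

W_total ≈ 22000 J

Step 1 (isochoric): W = 0 (constant volume).
After step 1: P = 834 kPa (V unchanged).
Step 2 (adiabatic): W = (P₁V₁ − P₂V₂)/(γ−1) = (26688 − 17888)/0.4 = 21999 J.
W_total = 0 + 21999 = 21999 J.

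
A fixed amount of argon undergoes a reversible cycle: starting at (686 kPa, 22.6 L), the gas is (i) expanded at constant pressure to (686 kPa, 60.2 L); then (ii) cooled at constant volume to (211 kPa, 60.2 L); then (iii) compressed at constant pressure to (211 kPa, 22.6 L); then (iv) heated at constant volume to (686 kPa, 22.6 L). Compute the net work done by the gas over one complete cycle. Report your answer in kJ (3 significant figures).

W_net ≈ 17.9 kJ

Constant-volume legs do no work.
W(i) = (686)(60.2 − 22.6) = 25794 J; W(iii) = (211)(22.6 − 60.2) = -7934 J.
W_net = 25794 − 7934 = 17860 J (the clockwise enclosed area).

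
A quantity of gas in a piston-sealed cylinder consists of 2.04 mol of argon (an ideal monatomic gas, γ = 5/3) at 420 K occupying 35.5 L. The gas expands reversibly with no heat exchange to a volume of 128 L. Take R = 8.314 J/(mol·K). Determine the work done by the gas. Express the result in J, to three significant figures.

W ≈ 6140 J

Adiabatic: TV^(γ−1) = const with γ = 5/3.
T₂ = T₁ (V₁/V₂)^(γ−1) = 420 × (35.5/128)^0.667 = 420 × 0.4253 = 178.6 K.
W_by = nCᵥ(T₁ − T₂) = (2.04)(12.47)(420 − 178.6) = 6141 J.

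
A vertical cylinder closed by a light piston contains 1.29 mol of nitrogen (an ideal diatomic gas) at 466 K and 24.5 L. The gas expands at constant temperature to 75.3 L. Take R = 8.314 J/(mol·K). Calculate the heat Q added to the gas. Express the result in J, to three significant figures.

Isothermal ⇒ ΔU = 0, so Q = W = nRT ln(V₂/V₁).
Q = (1.29)(8.314)(466) ln(75.3/24.5) = 4998 × 1.123 = 5612 J.

Q ≈ 5610 J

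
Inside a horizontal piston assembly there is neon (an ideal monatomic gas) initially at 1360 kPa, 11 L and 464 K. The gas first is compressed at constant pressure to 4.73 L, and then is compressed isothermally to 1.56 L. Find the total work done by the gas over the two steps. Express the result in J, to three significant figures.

W_total ≈ -15700 J

Step 1 (isobaric): W = PΔV = (1360 kPa)(4.73 − 11 L) = -8527 J.
After step 1: P = 1360 kPa, V = 4.73 L, T = 199.5 K.
Step 2 (isothermal): W = P₁V₁ ln(V₂/V₁) = (6433) ln(1.56/4.73) = -7136 J.
W_total = -8527 − 7136 = -15663 J.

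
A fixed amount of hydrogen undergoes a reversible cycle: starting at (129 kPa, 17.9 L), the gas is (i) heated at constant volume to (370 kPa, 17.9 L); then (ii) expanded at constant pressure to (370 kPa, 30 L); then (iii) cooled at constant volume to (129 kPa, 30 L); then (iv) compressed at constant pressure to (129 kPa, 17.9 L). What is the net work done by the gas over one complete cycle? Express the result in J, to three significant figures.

W_net ≈ 2920 J

Constant-volume legs do no work.
W(ii) = (370)(30 − 17.9) = 4477 J; W(iv) = (129)(17.9 − 30) = -1561 J.
W_net = 4477 − 1561 = 2916 J (the clockwise enclosed area).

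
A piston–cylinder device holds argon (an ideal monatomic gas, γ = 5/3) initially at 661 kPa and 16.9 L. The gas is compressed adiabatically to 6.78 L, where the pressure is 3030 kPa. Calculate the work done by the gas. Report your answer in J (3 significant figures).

Adiabatic: W = (P₁V₁ − P₂V₂)/(γ − 1) with γ = 5/3.
P₁V₁ = 11171 J, P₂V₂ = 20543 J.
W = (11171 − 20543) / 0.6667 = -14059 J.

W ≈ -14100 J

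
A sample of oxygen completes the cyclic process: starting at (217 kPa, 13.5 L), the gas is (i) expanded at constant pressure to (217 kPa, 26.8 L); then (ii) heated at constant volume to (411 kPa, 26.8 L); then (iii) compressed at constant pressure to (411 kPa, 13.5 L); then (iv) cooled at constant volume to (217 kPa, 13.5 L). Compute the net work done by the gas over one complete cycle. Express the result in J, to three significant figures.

Constant-volume legs do no work.
W(i) = (217)(26.8 − 13.5) = 2886 J; W(iii) = (411)(13.5 − 26.8) = -5466 J.
W_net = 2886 − 5466 = -2580 J (the counter-clockwise enclosed area).

W_net ≈ -2580 J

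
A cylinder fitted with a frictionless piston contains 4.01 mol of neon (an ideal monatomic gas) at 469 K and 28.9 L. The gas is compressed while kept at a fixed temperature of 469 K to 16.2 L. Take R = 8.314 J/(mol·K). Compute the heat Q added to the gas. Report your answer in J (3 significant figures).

Isothermal ⇒ ΔU = 0, so Q = W = nRT ln(V₂/V₁).
Q = (4.01)(8.314)(469) ln(16.2/28.9) = 15636 × -0.5788 = -9051 J.

Q ≈ -9050 J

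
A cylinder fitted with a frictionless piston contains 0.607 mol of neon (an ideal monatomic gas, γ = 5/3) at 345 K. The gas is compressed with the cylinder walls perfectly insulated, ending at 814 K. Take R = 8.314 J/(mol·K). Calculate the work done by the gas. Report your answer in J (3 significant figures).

W ≈ -3550 J

Adiabatic ⇒ Q = 0, so W_by = −ΔU = nCᵥ(T₁ − T₂).
Cᵥ = 3R/2 = 12.47 J/(mol·K).
W = (0.607)(12.47)(345 − 814) = -3550 J.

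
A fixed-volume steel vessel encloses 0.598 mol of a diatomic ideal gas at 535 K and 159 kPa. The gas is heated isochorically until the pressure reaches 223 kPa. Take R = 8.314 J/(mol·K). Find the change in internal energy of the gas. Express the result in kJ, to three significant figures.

ΔU ≈ 2.68 kJ

Constant volume ⇒ W = 0, so Q = ΔU = nCᵥΔT with Cᵥ = 5R/2 = 20.79 J/(mol·K).
At constant V, T₂/T₁ = P₂/P₁ ⇒ ΔT = T₁(P₂/P₁ − 1) = 535·(223/159 − 1) = 215.3 K.
ΔU = (0.598)(20.79)(215.3) = 2677 J.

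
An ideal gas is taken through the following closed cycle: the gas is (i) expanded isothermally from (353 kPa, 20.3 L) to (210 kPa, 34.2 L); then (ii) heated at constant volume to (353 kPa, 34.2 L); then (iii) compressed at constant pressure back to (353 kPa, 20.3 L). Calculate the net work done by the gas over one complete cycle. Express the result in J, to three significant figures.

W_net ≈ -1170 J

Leg (i): W = PᵢVᵢ ln(V_f/Vᵢ) = (7166) ln(34.2/20.3) = 3738 J.
Leg (ii): W = 0.
Leg (iii): W = PΔV = (353)(20.3 − 34.2) = -4907 J.
W_net = 3738 − 4907 = -1169 J.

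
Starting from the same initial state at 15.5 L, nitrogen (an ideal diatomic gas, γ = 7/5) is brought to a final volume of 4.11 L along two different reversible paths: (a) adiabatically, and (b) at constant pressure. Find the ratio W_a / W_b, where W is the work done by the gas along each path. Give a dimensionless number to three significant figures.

W_a / W_b ≈ 2.38

Path (a) adiabatic: W = P₁V₁(1 − (V₁/V₂)^(γ−1))/(γ−1) → W_a/(P₁V₁) = -1.751.
Path (b) isobaric: W = P₁(V₂ − V₁) → W_b/(P₁V₁) = -0.7348.
W_a / W_b = -1.751 / -0.7348 = 2.383.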